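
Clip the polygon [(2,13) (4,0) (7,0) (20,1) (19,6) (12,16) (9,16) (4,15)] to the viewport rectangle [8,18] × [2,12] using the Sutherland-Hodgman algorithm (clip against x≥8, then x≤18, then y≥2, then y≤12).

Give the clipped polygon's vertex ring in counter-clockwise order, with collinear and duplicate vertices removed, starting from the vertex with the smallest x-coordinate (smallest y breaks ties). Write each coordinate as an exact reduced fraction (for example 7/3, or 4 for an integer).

1. After x ≥ 8: [(8,1/13) (20,1) (19,6) (12,16) (9,16) (8,79/5)]
2. After x ≤ 18: [(8,1/13) (18,11/13) (18,52/7) (12,16) (9,16) (8,79/5)]
3. After y ≥ 2: [(8,2) (18,2) (18,52/7) (12,16) (9,16) (8,79/5)]
4. After y ≤ 12: [(8,12) (8,2) (18,2) (18,52/7) (74/5,12)]
5. Canonical ring: [(8,2) (18,2) (18,52/7) (74/5,12) (8,12)]

Clipped polygon: [(8,2) (18,2) (18,52/7) (74/5,12) (8,12)]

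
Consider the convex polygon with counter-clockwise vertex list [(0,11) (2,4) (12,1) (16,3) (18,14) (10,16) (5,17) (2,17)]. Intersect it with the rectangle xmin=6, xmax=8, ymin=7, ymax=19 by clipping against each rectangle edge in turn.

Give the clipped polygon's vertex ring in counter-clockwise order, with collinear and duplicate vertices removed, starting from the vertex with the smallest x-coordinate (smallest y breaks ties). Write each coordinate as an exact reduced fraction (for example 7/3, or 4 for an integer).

1. After x ≥ 6: [(6,14/5) (12,1) (16,3) (18,14) (10,16) (6,84/5)]
2. After x ≤ 8: [(6,14/5) (8,11/5) (8,82/5) (6,84/5)]
3. After y ≥ 7: [(6,7) (8,7) (8,82/5) (6,84/5)]
4. After y ≤ 19: [(6,7) (8,7) (8,82/5) (6,84/5)]
5. Canonical ring: [(6,7) (8,7) (8,82/5) (6,84/5)]

Clipped polygon: [(6,7) (8,7) (8,82/5) (6,84/5)]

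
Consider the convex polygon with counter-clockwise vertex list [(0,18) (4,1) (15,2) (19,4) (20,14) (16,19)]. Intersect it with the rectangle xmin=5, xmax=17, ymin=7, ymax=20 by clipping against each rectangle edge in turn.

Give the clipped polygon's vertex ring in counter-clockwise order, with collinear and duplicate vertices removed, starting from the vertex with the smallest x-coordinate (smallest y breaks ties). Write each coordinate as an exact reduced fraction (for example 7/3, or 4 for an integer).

1. After x ≥ 5: [(5,293/16) (5,12/11) (15,2) (19,4) (20,14) (16,19)]
2. After x ≤ 17: [(5,293/16) (5,12/11) (15,2) (17,3) (17,71/4) (16,19)]
3. After y ≥ 7: [(5,293/16) (5,7) (17,7) (17,71/4) (16,19)]
4. After y ≤ 20: [(5,293/16) (5,7) (17,7) (17,71/4) (16,19)]
5. Canonical ring: [(5,7) (17,7) (17,71/4) (16,19) (5,293/16)]

Clipped polygon: [(5,7) (17,7) (17,71/4) (16,19) (5,293/16)]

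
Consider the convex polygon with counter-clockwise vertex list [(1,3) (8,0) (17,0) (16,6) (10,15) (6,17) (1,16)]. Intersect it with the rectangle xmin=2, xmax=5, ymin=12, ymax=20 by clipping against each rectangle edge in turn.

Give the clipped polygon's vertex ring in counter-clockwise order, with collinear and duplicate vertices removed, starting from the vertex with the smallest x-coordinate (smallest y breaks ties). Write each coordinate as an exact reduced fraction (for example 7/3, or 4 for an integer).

Clipped polygon: [(2,12) (5,12) (5,84/5) (2,81/5)]

1. After x ≥ 2: [(2,18/7) (8,0) (17,0) (16,6) (10,15) (6,17) (2,81/5)]
2. After x ≤ 5: [(2,18/7) (5,9/7) (5,84/5) (2,81/5)]
3. After y ≥ 12: [(2,12) (5,12) (5,84/5) (2,81/5)]
4. After y ≤ 20: [(2,12) (5,12) (5,84/5) (2,81/5)]
5. Canonical ring: [(2,12) (5,12) (5,84/5) (2,81/5)]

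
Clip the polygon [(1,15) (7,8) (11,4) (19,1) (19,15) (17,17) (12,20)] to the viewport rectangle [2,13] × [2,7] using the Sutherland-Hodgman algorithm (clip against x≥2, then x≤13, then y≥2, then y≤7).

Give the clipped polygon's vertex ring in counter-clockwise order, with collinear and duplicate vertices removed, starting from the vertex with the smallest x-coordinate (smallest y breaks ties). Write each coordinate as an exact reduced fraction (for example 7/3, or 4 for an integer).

Clipped polygon: [(8,7) (11,4) (13,13/4) (13,7)]

1. After x ≥ 2: [(2,170/11) (2,83/6) (7,8) (11,4) (19,1) (19,15) (17,17) (12,20)]
2. After x ≤ 13: [(2,170/11) (2,83/6) (7,8) (11,4) (13,13/4) (13,97/5) (12,20)]
3. After y ≥ 2: [(2,170/11) (2,83/6) (7,8) (11,4) (13,13/4) (13,97/5) (12,20)]
4. After y ≤ 7: [(8,7) (11,4) (13,13/4) (13,7)]
5. Canonical ring: [(8,7) (11,4) (13,13/4) (13,7)]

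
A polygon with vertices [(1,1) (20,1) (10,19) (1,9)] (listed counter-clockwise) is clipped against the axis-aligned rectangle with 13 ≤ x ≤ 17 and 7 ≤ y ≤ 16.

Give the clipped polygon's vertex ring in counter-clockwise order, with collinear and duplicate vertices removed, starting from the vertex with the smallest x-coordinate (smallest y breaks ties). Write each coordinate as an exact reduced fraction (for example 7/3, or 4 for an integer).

1. After x ≥ 13: [(13,1) (20,1) (13,68/5)]
2. After x ≤ 17: [(13,1) (17,1) (17,32/5) (13,68/5)]
3. After y ≥ 7: [(13,7) (50/3,7) (13,68/5)]
4. After y ≤ 16: [(13,7) (50/3,7) (13,68/5)]
5. Canonical ring: [(13,7) (50/3,7) (13,68/5)]

Clipped polygon: [(13,7) (50/3,7) (13,68/5)]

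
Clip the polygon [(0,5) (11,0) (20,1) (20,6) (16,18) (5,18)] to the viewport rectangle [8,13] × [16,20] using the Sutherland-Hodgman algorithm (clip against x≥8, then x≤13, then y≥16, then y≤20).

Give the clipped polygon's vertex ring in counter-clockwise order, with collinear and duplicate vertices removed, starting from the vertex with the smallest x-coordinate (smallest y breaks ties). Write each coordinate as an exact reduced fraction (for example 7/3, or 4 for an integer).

Clipped polygon: [(8,16) (13,16) (13,18) (8,18)]

1. After x ≥ 8: [(8,15/11) (11,0) (20,1) (20,6) (16,18) (8,18)]
2. After x ≤ 13: [(8,15/11) (11,0) (13,2/9) (13,18) (8,18)]
3. After y ≥ 16: [(8,16) (13,16) (13,18) (8,18)]
4. After y ≤ 20: [(8,16) (13,16) (13,18) (8,18)]
5. Canonical ring: [(8,16) (13,16) (13,18) (8,18)]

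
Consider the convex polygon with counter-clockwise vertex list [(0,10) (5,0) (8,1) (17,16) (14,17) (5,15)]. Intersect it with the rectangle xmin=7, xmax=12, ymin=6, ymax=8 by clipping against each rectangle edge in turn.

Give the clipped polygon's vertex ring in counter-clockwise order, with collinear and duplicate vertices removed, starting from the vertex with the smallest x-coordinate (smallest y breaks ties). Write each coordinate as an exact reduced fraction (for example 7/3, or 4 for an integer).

Clipped polygon: [(7,6) (11,6) (12,23/3) (12,8) (7,8)]

1. After x ≥ 7: [(7,2/3) (8,1) (17,16) (14,17) (7,139/9)]
2. After x ≤ 12: [(7,2/3) (8,1) (12,23/3) (12,149/9) (7,139/9)]
3. After y ≥ 6: [(7,6) (11,6) (12,23/3) (12,149/9) (7,139/9)]
4. After y ≤ 8: [(7,8) (7,6) (11,6) (12,23/3) (12,8)]
5. Canonical ring: [(7,6) (11,6) (12,23/3) (12,8) (7,8)]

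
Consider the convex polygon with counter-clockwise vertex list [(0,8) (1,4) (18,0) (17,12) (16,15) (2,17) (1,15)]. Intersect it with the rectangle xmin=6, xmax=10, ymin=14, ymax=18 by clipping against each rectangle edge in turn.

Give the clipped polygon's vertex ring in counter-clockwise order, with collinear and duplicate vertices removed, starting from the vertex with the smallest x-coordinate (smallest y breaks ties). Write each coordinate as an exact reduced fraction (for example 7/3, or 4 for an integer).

1. After x ≥ 6: [(6,48/17) (18,0) (17,12) (16,15) (6,115/7)]
2. After x ≤ 10: [(6,48/17) (10,32/17) (10,111/7) (6,115/7)]
3. After y ≥ 14: [(6,14) (10,14) (10,111/7) (6,115/7)]
4. After y ≤ 18: [(6,14) (10,14) (10,111/7) (6,115/7)]
5. Canonical ring: [(6,14) (10,14) (10,111/7) (6,115/7)]

Clipped polygon: [(6,14) (10,14) (10,111/7) (6,115/7)]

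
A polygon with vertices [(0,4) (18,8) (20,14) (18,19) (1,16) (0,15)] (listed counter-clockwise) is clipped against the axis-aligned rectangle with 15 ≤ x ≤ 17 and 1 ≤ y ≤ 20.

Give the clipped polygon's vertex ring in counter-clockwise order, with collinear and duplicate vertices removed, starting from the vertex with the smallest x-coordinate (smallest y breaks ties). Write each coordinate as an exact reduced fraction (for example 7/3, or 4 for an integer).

Clipped polygon: [(15,22/3) (17,70/9) (17,320/17) (15,314/17)]

1. After x ≥ 15: [(15,22/3) (18,8) (20,14) (18,19) (15,314/17)]
2. After x ≤ 17: [(15,22/3) (17,70/9) (17,320/17) (15,314/17)]
3. After y ≥ 1: [(15,22/3) (17,70/9) (17,320/17) (15,314/17)]
4. After y ≤ 20: [(15,22/3) (17,70/9) (17,320/17) (15,314/17)]
5. Canonical ring: [(15,22/3) (17,70/9) (17,320/17) (15,314/17)]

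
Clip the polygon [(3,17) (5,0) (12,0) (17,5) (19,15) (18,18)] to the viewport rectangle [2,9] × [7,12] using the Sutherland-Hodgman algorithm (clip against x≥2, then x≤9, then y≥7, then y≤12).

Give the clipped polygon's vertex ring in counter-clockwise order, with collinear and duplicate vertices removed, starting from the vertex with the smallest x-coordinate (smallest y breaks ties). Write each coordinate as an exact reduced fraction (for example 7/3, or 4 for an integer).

Clipped polygon: [(61/17,12) (71/17,7) (9,7) (9,12)]

1. After x ≥ 2: [(3,17) (5,0) (12,0) (17,5) (19,15) (18,18)]
2. After x ≤ 9: [(9,87/5) (3,17) (5,0) (9,0)]
3. After y ≥ 7: [(9,7) (9,87/5) (3,17) (71/17,7)]
4. After y ≤ 12: [(9,7) (9,12) (61/17,12) (71/17,7)]
5. Canonical ring: [(61/17,12) (71/17,7) (9,7) (9,12)]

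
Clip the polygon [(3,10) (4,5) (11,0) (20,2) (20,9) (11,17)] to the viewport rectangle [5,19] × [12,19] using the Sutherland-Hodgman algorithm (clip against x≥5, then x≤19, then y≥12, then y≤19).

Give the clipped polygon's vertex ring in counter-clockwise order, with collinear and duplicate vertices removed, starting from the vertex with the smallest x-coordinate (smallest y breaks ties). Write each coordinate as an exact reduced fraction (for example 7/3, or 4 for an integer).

Clipped polygon: [(37/7,12) (133/8,12) (11,17)]

1. After x ≥ 5: [(5,47/4) (5,30/7) (11,0) (20,2) (20,9) (11,17)]
2. After x ≤ 19: [(5,47/4) (5,30/7) (11,0) (19,16/9) (19,89/9) (11,17)]
3. After y ≥ 12: [(37/7,12) (133/8,12) (11,17)]
4. After y ≤ 19: [(37/7,12) (133/8,12) (11,17)]
5. Canonical ring: [(37/7,12) (133/8,12) (11,17)]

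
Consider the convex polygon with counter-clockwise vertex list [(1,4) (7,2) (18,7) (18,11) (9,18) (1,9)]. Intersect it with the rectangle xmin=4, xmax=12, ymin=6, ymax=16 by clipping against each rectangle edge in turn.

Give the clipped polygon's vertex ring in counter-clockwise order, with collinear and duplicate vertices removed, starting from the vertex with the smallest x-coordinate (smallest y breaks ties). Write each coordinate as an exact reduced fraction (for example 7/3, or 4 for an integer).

1. After x ≥ 4: [(4,3) (7,2) (18,7) (18,11) (9,18) (4,99/8)]
2. After x ≤ 12: [(4,3) (7,2) (12,47/11) (12,47/3) (9,18) (4,99/8)]
3. After y ≥ 6: [(4,6) (12,6) (12,47/3) (9,18) (4,99/8)]
4. After y ≤ 16: [(4,6) (12,6) (12,47/3) (81/7,16) (65/9,16) (4,99/8)]
5. Canonical ring: [(4,6) (12,6) (12,47/3) (81/7,16) (65/9,16) (4,99/8)]

Clipped polygon: [(4,6) (12,6) (12,47/3) (81/7,16) (65/9,16) (4,99/8)]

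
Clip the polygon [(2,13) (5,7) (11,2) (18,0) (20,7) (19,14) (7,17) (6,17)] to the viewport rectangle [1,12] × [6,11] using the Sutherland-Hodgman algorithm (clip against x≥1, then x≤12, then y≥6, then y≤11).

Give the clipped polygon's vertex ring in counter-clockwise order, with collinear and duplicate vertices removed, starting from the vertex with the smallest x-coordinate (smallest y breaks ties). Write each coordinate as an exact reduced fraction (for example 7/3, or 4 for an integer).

Clipped polygon: [(3,11) (5,7) (31/5,6) (12,6) (12,11)]

1. After x ≥ 1: [(2,13) (5,7) (11,2) (18,0) (20,7) (19,14) (7,17) (6,17)]
2. After x ≤ 12: [(2,13) (5,7) (11,2) (12,12/7) (12,63/4) (7,17) (6,17)]
3. After y ≥ 6: [(2,13) (5,7) (31/5,6) (12,6) (12,63/4) (7,17) (6,17)]
4. After y ≤ 11: [(3,11) (5,7) (31/5,6) (12,6) (12,11)]
5. Canonical ring: [(3,11) (5,7) (31/5,6) (12,6) (12,11)]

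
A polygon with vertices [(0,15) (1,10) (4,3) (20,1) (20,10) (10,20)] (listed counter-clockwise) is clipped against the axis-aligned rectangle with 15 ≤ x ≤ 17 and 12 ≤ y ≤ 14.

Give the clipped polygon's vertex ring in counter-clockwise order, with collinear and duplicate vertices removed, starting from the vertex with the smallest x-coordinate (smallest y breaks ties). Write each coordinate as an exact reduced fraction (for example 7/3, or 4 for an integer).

Clipped polygon: [(15,12) (17,12) (17,13) (16,14) (15,14)]

1. After x ≥ 15: [(15,13/8) (20,1) (20,10) (15,15)]
2. After x ≤ 17: [(15,13/8) (17,11/8) (17,13) (15,15)]
3. After y ≥ 12: [(15,12) (17,12) (17,13) (15,15)]
4. After y ≤ 14: [(15,14) (15,12) (17,12) (17,13) (16,14)]
5. Canonical ring: [(15,12) (17,12) (17,13) (16,14) (15,14)]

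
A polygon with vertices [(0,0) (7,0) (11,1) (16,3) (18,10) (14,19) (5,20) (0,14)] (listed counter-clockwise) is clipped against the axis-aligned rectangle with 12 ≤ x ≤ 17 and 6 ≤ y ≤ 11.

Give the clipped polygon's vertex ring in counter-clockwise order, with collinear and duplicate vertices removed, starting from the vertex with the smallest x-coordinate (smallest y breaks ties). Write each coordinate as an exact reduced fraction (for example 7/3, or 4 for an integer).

1. After x ≥ 12: [(12,7/5) (16,3) (18,10) (14,19) (12,173/9)]
2. After x ≤ 17: [(12,7/5) (16,3) (17,13/2) (17,49/4) (14,19) (12,173/9)]
3. After y ≥ 6: [(12,6) (118/7,6) (17,13/2) (17,49/4) (14,19) (12,173/9)]
4. After y ≤ 11: [(12,11) (12,6) (118/7,6) (17,13/2) (17,11)]
5. Canonical ring: [(12,6) (118/7,6) (17,13/2) (17,11) (12,11)]

Clipped polygon: [(12,6) (118/7,6) (17,13/2) (17,11) (12,11)]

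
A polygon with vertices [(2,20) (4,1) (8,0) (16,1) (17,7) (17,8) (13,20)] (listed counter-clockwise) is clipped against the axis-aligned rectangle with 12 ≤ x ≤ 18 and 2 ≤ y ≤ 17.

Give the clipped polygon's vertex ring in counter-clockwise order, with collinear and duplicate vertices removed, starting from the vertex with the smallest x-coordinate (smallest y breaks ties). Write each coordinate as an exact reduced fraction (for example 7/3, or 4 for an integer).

Clipped polygon: [(12,2) (97/6,2) (17,7) (17,8) (14,17) (12,17)]

1. After x ≥ 12: [(12,20) (12,1/2) (16,1) (17,7) (17,8) (13,20)]
2. After x ≤ 18: [(12,20) (12,1/2) (16,1) (17,7) (17,8) (13,20)]
3. After y ≥ 2: [(12,20) (12,2) (97/6,2) (17,7) (17,8) (13,20)]
4. After y ≤ 17: [(12,17) (12,2) (97/6,2) (17,7) (17,8) (14,17)]
5. Canonical ring: [(12,2) (97/6,2) (17,7) (17,8) (14,17) (12,17)]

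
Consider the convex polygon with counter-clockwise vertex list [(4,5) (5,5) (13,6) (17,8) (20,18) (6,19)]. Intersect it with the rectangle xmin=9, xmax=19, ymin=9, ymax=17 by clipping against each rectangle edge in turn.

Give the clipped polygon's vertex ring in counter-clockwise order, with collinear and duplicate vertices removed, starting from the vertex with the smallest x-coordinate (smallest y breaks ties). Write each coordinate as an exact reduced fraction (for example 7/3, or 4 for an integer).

1. After x ≥ 9: [(9,11/2) (13,6) (17,8) (20,18) (9,263/14)]
2. After x ≤ 19: [(9,11/2) (13,6) (17,8) (19,44/3) (19,253/14) (9,263/14)]
3. After y ≥ 9: [(9,9) (173/10,9) (19,44/3) (19,253/14) (9,263/14)]
4. After y ≤ 17: [(9,17) (9,9) (173/10,9) (19,44/3) (19,17)]
5. Canonical ring: [(9,9) (173/10,9) (19,44/3) (19,17) (9,17)]

Clipped polygon: [(9,9) (173/10,9) (19,44/3) (19,17) (9,17)]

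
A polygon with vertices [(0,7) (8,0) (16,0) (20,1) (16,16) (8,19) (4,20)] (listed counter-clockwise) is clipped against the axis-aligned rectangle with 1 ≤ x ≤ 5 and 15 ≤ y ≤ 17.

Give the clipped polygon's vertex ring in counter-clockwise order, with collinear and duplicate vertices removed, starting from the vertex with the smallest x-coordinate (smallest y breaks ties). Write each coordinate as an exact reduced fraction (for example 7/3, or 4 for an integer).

1. After x ≥ 1: [(1,41/4) (1,49/8) (8,0) (16,0) (20,1) (16,16) (8,19) (4,20)]
2. After x ≤ 5: [(1,41/4) (1,49/8) (5,21/8) (5,79/4) (4,20)]
3. After y ≥ 15: [(32/13,15) (5,15) (5,79/4) (4,20)]
4. After y ≤ 17: [(40/13,17) (32/13,15) (5,15) (5,17)]
5. Canonical ring: [(32/13,15) (5,15) (5,17) (40/13,17)]

Clipped polygon: [(32/13,15) (5,15) (5,17) (40/13,17)]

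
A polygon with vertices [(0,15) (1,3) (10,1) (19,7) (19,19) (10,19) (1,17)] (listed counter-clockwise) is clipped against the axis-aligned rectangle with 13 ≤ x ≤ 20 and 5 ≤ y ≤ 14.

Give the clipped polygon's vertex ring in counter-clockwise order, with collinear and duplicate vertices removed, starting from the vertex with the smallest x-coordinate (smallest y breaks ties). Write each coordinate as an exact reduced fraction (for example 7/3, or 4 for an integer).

Clipped polygon: [(13,5) (16,5) (19,7) (19,14) (13,14)]

1. After x ≥ 13: [(13,3) (19,7) (19,19) (13,19)]
2. After x ≤ 20: [(13,3) (19,7) (19,19) (13,19)]
3. After y ≥ 5: [(13,5) (16,5) (19,7) (19,19) (13,19)]
4. After y ≤ 14: [(13,14) (13,5) (16,5) (19,7) (19,14)]
5. Canonical ring: [(13,5) (16,5) (19,7) (19,14) (13,14)]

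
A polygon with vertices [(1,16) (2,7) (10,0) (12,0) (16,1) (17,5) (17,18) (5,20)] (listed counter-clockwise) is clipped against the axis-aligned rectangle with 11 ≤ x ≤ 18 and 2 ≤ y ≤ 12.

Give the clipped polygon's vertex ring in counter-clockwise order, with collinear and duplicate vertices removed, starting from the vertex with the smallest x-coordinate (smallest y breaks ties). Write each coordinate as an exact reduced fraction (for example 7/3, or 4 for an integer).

1. After x ≥ 11: [(11,0) (12,0) (16,1) (17,5) (17,18) (11,19)]
2. After x ≤ 18: [(11,0) (12,0) (16,1) (17,5) (17,18) (11,19)]
3. After y ≥ 2: [(11,2) (65/4,2) (17,5) (17,18) (11,19)]
4. After y ≤ 12: [(11,12) (11,2) (65/4,2) (17,5) (17,12)]
5. Canonical ring: [(11,2) (65/4,2) (17,5) (17,12) (11,12)]

Clipped polygon: [(11,2) (65/4,2) (17,5) (17,12) (11,12)]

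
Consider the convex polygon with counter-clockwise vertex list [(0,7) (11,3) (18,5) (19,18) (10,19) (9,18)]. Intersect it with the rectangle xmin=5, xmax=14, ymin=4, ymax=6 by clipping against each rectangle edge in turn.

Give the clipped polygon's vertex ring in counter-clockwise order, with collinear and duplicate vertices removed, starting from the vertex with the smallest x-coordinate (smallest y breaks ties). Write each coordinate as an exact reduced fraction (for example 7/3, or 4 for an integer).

1. After x ≥ 5: [(5,118/9) (5,57/11) (11,3) (18,5) (19,18) (10,19) (9,18)]
2. After x ≤ 14: [(5,118/9) (5,57/11) (11,3) (14,27/7) (14,167/9) (10,19) (9,18)]
3. After y ≥ 4: [(5,118/9) (5,57/11) (33/4,4) (14,4) (14,167/9) (10,19) (9,18)]
4. After y ≤ 6: [(5,6) (5,57/11) (33/4,4) (14,4) (14,6)]
5. Canonical ring: [(5,57/11) (33/4,4) (14,4) (14,6) (5,6)]

Clipped polygon: [(5,57/11) (33/4,4) (14,4) (14,6) (5,6)]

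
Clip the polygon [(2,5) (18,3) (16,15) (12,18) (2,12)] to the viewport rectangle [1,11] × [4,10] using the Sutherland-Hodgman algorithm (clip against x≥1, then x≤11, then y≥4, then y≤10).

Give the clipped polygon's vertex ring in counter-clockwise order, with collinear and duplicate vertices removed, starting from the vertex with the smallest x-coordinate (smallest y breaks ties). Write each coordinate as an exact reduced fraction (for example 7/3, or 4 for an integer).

1. After x ≥ 1: [(2,5) (18,3) (16,15) (12,18) (2,12)]
2. After x ≤ 11: [(2,5) (11,31/8) (11,87/5) (2,12)]
3. After y ≥ 4: [(2,5) (10,4) (11,4) (11,87/5) (2,12)]
4. After y ≤ 10: [(2,10) (2,5) (10,4) (11,4) (11,10)]
5. Canonical ring: [(2,5) (10,4) (11,4) (11,10) (2,10)]

Clipped polygon: [(2,5) (10,4) (11,4) (11,10) (2,10)]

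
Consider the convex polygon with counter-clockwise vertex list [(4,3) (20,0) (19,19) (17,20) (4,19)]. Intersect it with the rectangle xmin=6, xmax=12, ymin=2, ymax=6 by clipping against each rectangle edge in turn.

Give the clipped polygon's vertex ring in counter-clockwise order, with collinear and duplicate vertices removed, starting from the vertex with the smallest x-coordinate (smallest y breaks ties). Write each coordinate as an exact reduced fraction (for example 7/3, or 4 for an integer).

1. After x ≥ 6: [(6,21/8) (20,0) (19,19) (17,20) (6,249/13)]
2. After x ≤ 12: [(6,21/8) (12,3/2) (12,255/13) (6,249/13)]
3. After y ≥ 2: [(6,21/8) (28/3,2) (12,2) (12,255/13) (6,249/13)]
4. After y ≤ 6: [(6,6) (6,21/8) (28/3,2) (12,2) (12,6)]
5. Canonical ring: [(6,21/8) (28/3,2) (12,2) (12,6) (6,6)]

Clipped polygon: [(6,21/8) (28/3,2) (12,2) (12,6) (6,6)]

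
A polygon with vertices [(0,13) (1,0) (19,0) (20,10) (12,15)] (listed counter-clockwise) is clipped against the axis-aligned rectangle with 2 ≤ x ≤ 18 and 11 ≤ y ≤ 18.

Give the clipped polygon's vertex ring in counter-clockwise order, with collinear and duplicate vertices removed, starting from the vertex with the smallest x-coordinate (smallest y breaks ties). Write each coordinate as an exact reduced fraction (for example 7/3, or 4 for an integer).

1. After x ≥ 2: [(2,40/3) (2,0) (19,0) (20,10) (12,15)]
2. After x ≤ 18: [(2,40/3) (2,0) (18,0) (18,45/4) (12,15)]
3. After y ≥ 11: [(2,40/3) (2,11) (18,11) (18,45/4) (12,15)]
4. After y ≤ 18: [(2,40/3) (2,11) (18,11) (18,45/4) (12,15)]
5. Canonical ring: [(2,11) (18,11) (18,45/4) (12,15) (2,40/3)]

Clipped polygon: [(2,11) (18,11) (18,45/4) (12,15) (2,40/3)]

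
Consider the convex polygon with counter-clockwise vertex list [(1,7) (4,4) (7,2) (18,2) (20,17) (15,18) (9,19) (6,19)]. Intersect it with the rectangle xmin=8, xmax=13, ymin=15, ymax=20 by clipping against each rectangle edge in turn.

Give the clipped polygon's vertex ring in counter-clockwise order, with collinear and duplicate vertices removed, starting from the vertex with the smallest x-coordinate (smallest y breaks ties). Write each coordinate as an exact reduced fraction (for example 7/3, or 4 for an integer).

1. After x ≥ 8: [(8,2) (18,2) (20,17) (15,18) (9,19) (8,19)]
2. After x ≤ 13: [(8,2) (13,2) (13,55/3) (9,19) (8,19)]
3. After y ≥ 15: [(8,15) (13,15) (13,55/3) (9,19) (8,19)]
4. After y ≤ 20: [(8,15) (13,15) (13,55/3) (9,19) (8,19)]
5. Canonical ring: [(8,15) (13,15) (13,55/3) (9,19) (8,19)]

Clipped polygon: [(8,15) (13,15) (13,55/3) (9,19) (8,19)]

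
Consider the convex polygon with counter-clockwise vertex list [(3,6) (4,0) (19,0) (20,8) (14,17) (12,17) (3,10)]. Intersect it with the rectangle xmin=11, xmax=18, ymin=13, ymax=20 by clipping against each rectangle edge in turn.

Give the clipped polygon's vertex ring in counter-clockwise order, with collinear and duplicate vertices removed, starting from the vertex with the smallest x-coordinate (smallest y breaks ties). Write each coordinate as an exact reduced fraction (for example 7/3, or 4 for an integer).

Clipped polygon: [(11,13) (50/3,13) (14,17) (12,17) (11,146/9)]

1. After x ≥ 11: [(11,0) (19,0) (20,8) (14,17) (12,17) (11,146/9)]
2. After x ≤ 18: [(11,0) (18,0) (18,11) (14,17) (12,17) (11,146/9)]
3. After y ≥ 13: [(11,13) (50/3,13) (14,17) (12,17) (11,146/9)]
4. After y ≤ 20: [(11,13) (50/3,13) (14,17) (12,17) (11,146/9)]
5. Canonical ring: [(11,13) (50/3,13) (14,17) (12,17) (11,146/9)]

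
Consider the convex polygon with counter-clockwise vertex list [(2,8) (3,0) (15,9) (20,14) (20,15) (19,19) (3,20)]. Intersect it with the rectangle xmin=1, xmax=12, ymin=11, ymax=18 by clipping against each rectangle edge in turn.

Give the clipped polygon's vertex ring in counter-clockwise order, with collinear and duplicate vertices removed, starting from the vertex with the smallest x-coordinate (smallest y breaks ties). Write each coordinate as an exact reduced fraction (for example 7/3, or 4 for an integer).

Clipped polygon: [(9/4,11) (12,11) (12,18) (17/6,18)]

1. After x ≥ 1: [(2,8) (3,0) (15,9) (20,14) (20,15) (19,19) (3,20)]
2. After x ≤ 12: [(2,8) (3,0) (12,27/4) (12,311/16) (3,20)]
3. After y ≥ 11: [(9/4,11) (12,11) (12,311/16) (3,20)]
4. After y ≤ 18: [(17/6,18) (9/4,11) (12,11) (12,18)]
5. Canonical ring: [(9/4,11) (12,11) (12,18) (17/6,18)]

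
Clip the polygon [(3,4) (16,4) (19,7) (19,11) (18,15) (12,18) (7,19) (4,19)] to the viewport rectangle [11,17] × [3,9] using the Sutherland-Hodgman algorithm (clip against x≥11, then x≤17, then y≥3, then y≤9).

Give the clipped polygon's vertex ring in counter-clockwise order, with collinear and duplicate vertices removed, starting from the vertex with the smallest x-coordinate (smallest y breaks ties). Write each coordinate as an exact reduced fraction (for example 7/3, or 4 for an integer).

Clipped polygon: [(11,4) (16,4) (17,5) (17,9) (11,9)]

1. After x ≥ 11: [(11,4) (16,4) (19,7) (19,11) (18,15) (12,18) (11,91/5)]
2. After x ≤ 17: [(11,4) (16,4) (17,5) (17,31/2) (12,18) (11,91/5)]
3. After y ≥ 3: [(11,4) (16,4) (17,5) (17,31/2) (12,18) (11,91/5)]
4. After y ≤ 9: [(11,9) (11,4) (16,4) (17,5) (17,9)]
5. Canonical ring: [(11,4) (16,4) (17,5) (17,9) (11,9)]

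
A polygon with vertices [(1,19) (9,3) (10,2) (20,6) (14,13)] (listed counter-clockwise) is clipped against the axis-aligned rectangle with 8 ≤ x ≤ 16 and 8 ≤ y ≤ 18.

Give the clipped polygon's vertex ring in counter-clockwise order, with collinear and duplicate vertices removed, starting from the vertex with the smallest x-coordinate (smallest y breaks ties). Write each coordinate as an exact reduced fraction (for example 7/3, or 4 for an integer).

1. After x ≥ 8: [(8,205/13) (8,5) (9,3) (10,2) (20,6) (14,13)]
2. After x ≤ 16: [(8,205/13) (8,5) (9,3) (10,2) (16,22/5) (16,32/3) (14,13)]
3. After y ≥ 8: [(8,205/13) (8,8) (16,8) (16,32/3) (14,13)]
4. After y ≤ 18: [(8,205/13) (8,8) (16,8) (16,32/3) (14,13)]
5. Canonical ring: [(8,8) (16,8) (16,32/3) (14,13) (8,205/13)]

Clipped polygon: [(8,8) (16,8) (16,32/3) (14,13) (8,205/13)]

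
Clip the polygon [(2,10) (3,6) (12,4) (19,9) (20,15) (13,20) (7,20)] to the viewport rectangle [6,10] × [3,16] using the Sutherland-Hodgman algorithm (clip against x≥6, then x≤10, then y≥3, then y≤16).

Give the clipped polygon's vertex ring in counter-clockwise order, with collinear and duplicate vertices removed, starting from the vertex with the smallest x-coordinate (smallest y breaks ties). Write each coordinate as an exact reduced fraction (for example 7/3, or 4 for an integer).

1. After x ≥ 6: [(6,18) (6,16/3) (12,4) (19,9) (20,15) (13,20) (7,20)]
2. After x ≤ 10: [(6,18) (6,16/3) (10,40/9) (10,20) (7,20)]
3. After y ≥ 3: [(6,18) (6,16/3) (10,40/9) (10,20) (7,20)]
4. After y ≤ 16: [(6,16) (6,16/3) (10,40/9) (10,16)]
5. Canonical ring: [(6,16/3) (10,40/9) (10,16) (6,16)]

Clipped polygon: [(6,16/3) (10,40/9) (10,16) (6,16)]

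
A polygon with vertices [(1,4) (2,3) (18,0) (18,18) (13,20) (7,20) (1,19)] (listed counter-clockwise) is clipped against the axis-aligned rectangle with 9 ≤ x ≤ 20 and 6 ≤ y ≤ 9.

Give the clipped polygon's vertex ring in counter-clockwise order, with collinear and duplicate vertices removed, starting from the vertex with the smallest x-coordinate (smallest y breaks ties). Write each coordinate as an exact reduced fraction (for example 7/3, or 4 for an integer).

Clipped polygon: [(9,6) (18,6) (18,9) (9,9)]

1. After x ≥ 9: [(9,27/16) (18,0) (18,18) (13,20) (9,20)]
2. After x ≤ 20: [(9,27/16) (18,0) (18,18) (13,20) (9,20)]
3. After y ≥ 6: [(9,6) (18,6) (18,18) (13,20) (9,20)]
4. After y ≤ 9: [(9,9) (9,6) (18,6) (18,9)]
5. Canonical ring: [(9,6) (18,6) (18,9) (9,9)]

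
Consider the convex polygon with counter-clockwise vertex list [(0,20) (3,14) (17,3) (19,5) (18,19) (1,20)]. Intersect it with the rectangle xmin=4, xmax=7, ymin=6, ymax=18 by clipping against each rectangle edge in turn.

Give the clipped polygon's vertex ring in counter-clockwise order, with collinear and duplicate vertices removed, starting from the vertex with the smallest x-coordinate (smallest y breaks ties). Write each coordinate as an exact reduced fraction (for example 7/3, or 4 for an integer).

1. After x ≥ 4: [(4,185/14) (17,3) (19,5) (18,19) (4,337/17)]
2. After x ≤ 7: [(4,185/14) (7,76/7) (7,334/17) (4,337/17)]
3. After y ≥ 6: [(4,185/14) (7,76/7) (7,334/17) (4,337/17)]
4. After y ≤ 18: [(4,18) (4,185/14) (7,76/7) (7,18)]
5. Canonical ring: [(4,185/14) (7,76/7) (7,18) (4,18)]

Clipped polygon: [(4,185/14) (7,76/7) (7,18) (4,18)]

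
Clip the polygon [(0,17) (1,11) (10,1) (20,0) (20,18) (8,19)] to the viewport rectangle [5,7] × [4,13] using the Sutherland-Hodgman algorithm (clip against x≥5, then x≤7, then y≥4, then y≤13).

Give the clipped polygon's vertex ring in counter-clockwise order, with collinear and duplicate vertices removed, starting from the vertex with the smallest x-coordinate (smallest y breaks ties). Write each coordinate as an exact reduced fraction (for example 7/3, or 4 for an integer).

1. After x ≥ 5: [(5,73/4) (5,59/9) (10,1) (20,0) (20,18) (8,19)]
2. After x ≤ 7: [(7,75/4) (5,73/4) (5,59/9) (7,13/3)]
3. After y ≥ 4: [(7,75/4) (5,73/4) (5,59/9) (7,13/3)]
4. After y ≤ 13: [(7,13) (5,13) (5,59/9) (7,13/3)]
5. Canonical ring: [(5,59/9) (7,13/3) (7,13) (5,13)]

Clipped polygon: [(5,59/9) (7,13/3) (7,13) (5,13)]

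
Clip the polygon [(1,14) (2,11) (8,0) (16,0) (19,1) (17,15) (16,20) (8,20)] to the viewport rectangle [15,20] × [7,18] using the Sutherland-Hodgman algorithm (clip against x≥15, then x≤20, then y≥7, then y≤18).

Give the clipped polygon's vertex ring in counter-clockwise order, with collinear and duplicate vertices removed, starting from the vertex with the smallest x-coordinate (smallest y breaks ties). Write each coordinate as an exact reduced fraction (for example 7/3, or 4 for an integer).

Clipped polygon: [(15,7) (127/7,7) (17,15) (82/5,18) (15,18)]

1. After x ≥ 15: [(15,0) (16,0) (19,1) (17,15) (16,20) (15,20)]
2. After x ≤ 20: [(15,0) (16,0) (19,1) (17,15) (16,20) (15,20)]
3. After y ≥ 7: [(15,7) (127/7,7) (17,15) (16,20) (15,20)]
4. After y ≤ 18: [(15,18) (15,7) (127/7,7) (17,15) (82/5,18)]
5. Canonical ring: [(15,7) (127/7,7) (17,15) (82/5,18) (15,18)]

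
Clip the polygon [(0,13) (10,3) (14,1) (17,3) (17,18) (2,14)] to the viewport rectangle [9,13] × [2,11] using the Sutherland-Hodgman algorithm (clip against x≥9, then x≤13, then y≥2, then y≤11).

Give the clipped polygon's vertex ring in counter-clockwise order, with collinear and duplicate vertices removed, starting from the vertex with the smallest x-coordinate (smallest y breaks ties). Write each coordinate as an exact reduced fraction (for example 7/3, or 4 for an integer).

Clipped polygon: [(9,4) (10,3) (12,2) (13,2) (13,11) (9,11)]

1. After x ≥ 9: [(9,4) (10,3) (14,1) (17,3) (17,18) (9,238/15)]
2. After x ≤ 13: [(9,4) (10,3) (13,3/2) (13,254/15) (9,238/15)]
3. After y ≥ 2: [(9,4) (10,3) (12,2) (13,2) (13,254/15) (9,238/15)]
4. After y ≤ 11: [(9,11) (9,4) (10,3) (12,2) (13,2) (13,11)]
5. Canonical ring: [(9,4) (10,3) (12,2) (13,2) (13,11) (9,11)]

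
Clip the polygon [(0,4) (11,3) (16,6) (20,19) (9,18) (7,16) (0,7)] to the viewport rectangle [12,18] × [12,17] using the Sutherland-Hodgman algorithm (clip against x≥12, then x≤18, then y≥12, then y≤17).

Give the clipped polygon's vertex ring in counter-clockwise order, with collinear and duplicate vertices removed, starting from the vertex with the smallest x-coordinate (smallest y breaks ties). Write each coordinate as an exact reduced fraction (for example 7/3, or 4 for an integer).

1. After x ≥ 12: [(12,18/5) (16,6) (20,19) (12,201/11)]
2. After x ≤ 18: [(12,18/5) (16,6) (18,25/2) (18,207/11) (12,201/11)]
3. After y ≥ 12: [(12,12) (232/13,12) (18,25/2) (18,207/11) (12,201/11)]
4. After y ≤ 17: [(12,17) (12,12) (232/13,12) (18,25/2) (18,17)]
5. Canonical ring: [(12,12) (232/13,12) (18,25/2) (18,17) (12,17)]

Clipped polygon: [(12,12) (232/13,12) (18,25/2) (18,17) (12,17)]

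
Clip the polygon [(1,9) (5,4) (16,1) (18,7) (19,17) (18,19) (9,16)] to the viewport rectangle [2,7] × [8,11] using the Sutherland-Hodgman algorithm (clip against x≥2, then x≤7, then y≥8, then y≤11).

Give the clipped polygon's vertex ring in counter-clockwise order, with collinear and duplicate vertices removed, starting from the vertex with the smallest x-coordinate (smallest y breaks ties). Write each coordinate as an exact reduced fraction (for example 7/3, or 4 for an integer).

1. After x ≥ 2: [(2,79/8) (2,31/4) (5,4) (16,1) (18,7) (19,17) (18,19) (9,16)]
2. After x ≤ 7: [(7,57/4) (2,79/8) (2,31/4) (5,4) (7,38/11)]
3. After y ≥ 8: [(7,8) (7,57/4) (2,79/8) (2,8)]
4. After y ≤ 11: [(7,8) (7,11) (23/7,11) (2,79/8) (2,8)]
5. Canonical ring: [(2,8) (7,8) (7,11) (23/7,11) (2,79/8)]

Clipped polygon: [(2,8) (7,8) (7,11) (23/7,11) (2,79/8)]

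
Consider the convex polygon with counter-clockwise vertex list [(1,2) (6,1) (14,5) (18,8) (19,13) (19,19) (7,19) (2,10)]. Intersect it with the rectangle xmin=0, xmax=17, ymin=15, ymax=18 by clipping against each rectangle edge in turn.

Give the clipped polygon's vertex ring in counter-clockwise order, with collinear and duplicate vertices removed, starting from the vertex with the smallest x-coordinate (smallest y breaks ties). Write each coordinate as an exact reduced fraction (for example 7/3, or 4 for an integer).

1. After x ≥ 0: [(1,2) (6,1) (14,5) (18,8) (19,13) (19,19) (7,19) (2,10)]
2. After x ≤ 17: [(1,2) (6,1) (14,5) (17,29/4) (17,19) (7,19) (2,10)]
3. After y ≥ 15: [(17,15) (17,19) (7,19) (43/9,15)]
4. After y ≤ 18: [(17,15) (17,18) (58/9,18) (43/9,15)]
5. Canonical ring: [(43/9,15) (17,15) (17,18) (58/9,18)]

Clipped polygon: [(43/9,15) (17,15) (17,18) (58/9,18)]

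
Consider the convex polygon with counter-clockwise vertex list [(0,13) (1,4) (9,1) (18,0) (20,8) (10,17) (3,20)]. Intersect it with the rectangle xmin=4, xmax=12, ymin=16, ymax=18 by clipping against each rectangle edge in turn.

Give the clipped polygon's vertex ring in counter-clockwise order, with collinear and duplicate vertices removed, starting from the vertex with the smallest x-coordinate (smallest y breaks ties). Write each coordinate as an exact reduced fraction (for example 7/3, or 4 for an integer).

1. After x ≥ 4: [(4,23/8) (9,1) (18,0) (20,8) (10,17) (4,137/7)]
2. After x ≤ 12: [(4,23/8) (9,1) (12,2/3) (12,76/5) (10,17) (4,137/7)]
3. After y ≥ 16: [(4,16) (100/9,16) (10,17) (4,137/7)]
4. After y ≤ 18: [(4,18) (4,16) (100/9,16) (10,17) (23/3,18)]
5. Canonical ring: [(4,16) (100/9,16) (10,17) (23/3,18) (4,18)]

Clipped polygon: [(4,16) (100/9,16) (10,17) (23/3,18) (4,18)]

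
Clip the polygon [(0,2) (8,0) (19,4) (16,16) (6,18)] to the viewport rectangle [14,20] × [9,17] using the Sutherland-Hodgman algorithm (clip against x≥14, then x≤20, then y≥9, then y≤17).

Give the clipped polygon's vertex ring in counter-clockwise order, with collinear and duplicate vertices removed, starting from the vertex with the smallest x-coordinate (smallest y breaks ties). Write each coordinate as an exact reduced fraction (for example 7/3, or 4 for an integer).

1. After x ≥ 14: [(14,24/11) (19,4) (16,16) (14,82/5)]
2. After x ≤ 20: [(14,24/11) (19,4) (16,16) (14,82/5)]
3. After y ≥ 9: [(14,9) (71/4,9) (16,16) (14,82/5)]
4. After y ≤ 17: [(14,9) (71/4,9) (16,16) (14,82/5)]
5. Canonical ring: [(14,9) (71/4,9) (16,16) (14,82/5)]

Clipped polygon: [(14,9) (71/4,9) (16,16) (14,82/5)]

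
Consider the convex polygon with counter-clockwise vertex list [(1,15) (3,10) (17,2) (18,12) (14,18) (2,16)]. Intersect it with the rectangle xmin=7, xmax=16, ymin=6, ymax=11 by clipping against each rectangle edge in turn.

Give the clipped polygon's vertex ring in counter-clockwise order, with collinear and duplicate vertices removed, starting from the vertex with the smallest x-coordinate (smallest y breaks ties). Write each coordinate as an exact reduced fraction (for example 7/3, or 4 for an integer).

Clipped polygon: [(7,54/7) (10,6) (16,6) (16,11) (7,11)]

1. After x ≥ 7: [(7,54/7) (17,2) (18,12) (14,18) (7,101/6)]
2. After x ≤ 16: [(7,54/7) (16,18/7) (16,15) (14,18) (7,101/6)]
3. After y ≥ 6: [(7,54/7) (10,6) (16,6) (16,15) (14,18) (7,101/6)]
4. After y ≤ 11: [(7,11) (7,54/7) (10,6) (16,6) (16,11)]
5. Canonical ring: [(7,54/7) (10,6) (16,6) (16,11) (7,11)]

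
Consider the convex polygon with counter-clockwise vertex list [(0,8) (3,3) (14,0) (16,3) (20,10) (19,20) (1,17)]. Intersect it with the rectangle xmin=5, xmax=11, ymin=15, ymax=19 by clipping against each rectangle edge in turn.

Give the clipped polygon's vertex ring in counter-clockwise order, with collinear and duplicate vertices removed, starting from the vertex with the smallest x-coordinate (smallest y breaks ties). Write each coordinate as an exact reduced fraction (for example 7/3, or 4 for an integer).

Clipped polygon: [(5,15) (11,15) (11,56/3) (5,53/3)]

1. After x ≥ 5: [(5,27/11) (14,0) (16,3) (20,10) (19,20) (5,53/3)]
2. After x ≤ 11: [(5,27/11) (11,9/11) (11,56/3) (5,53/3)]
3. After y ≥ 15: [(5,15) (11,15) (11,56/3) (5,53/3)]
4. After y ≤ 19: [(5,15) (11,15) (11,56/3) (5,53/3)]
5. Canonical ring: [(5,15) (11,15) (11,56/3) (5,53/3)]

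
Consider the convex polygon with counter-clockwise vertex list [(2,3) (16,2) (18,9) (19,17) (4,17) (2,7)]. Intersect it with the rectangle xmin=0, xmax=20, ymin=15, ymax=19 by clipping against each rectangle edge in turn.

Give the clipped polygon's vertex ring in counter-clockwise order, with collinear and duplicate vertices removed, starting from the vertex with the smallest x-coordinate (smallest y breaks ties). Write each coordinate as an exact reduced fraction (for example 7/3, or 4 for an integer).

Clipped polygon: [(18/5,15) (75/4,15) (19,17) (4,17)]

1. After x ≥ 0: [(2,3) (16,2) (18,9) (19,17) (4,17) (2,7)]
2. After x ≤ 20: [(2,3) (16,2) (18,9) (19,17) (4,17) (2,7)]
3. After y ≥ 15: [(75/4,15) (19,17) (4,17) (18/5,15)]
4. After y ≤ 19: [(75/4,15) (19,17) (4,17) (18/5,15)]
5. Canonical ring: [(18/5,15) (75/4,15) (19,17) (4,17)]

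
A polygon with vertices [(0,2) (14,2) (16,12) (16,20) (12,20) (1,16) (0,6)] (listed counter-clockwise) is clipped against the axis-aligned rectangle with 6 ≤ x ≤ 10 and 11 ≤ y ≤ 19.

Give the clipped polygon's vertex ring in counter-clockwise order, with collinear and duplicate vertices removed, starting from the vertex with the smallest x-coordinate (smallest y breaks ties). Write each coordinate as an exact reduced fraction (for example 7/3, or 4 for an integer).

1. After x ≥ 6: [(6,2) (14,2) (16,12) (16,20) (12,20) (6,196/11)]
2. After x ≤ 10: [(6,2) (10,2) (10,212/11) (6,196/11)]
3. After y ≥ 11: [(6,11) (10,11) (10,212/11) (6,196/11)]
4. After y ≤ 19: [(6,11) (10,11) (10,19) (37/4,19) (6,196/11)]
5. Canonical ring: [(6,11) (10,11) (10,19) (37/4,19) (6,196/11)]

Clipped polygon: [(6,11) (10,11) (10,19) (37/4,19) (6,196/11)]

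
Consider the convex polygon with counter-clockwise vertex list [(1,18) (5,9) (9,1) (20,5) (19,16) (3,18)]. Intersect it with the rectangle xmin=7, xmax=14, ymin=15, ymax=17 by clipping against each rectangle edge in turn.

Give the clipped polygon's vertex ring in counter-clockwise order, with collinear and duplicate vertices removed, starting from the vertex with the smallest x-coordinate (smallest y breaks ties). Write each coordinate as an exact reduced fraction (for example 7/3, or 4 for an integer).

1. After x ≥ 7: [(7,5) (9,1) (20,5) (19,16) (7,35/2)]
2. After x ≤ 14: [(7,5) (9,1) (14,31/11) (14,133/8) (7,35/2)]
3. After y ≥ 15: [(7,15) (14,15) (14,133/8) (7,35/2)]
4. After y ≤ 17: [(7,17) (7,15) (14,15) (14,133/8) (11,17)]
5. Canonical ring: [(7,15) (14,15) (14,133/8) (11,17) (7,17)]

Clipped polygon: [(7,15) (14,15) (14,133/8) (11,17) (7,17)]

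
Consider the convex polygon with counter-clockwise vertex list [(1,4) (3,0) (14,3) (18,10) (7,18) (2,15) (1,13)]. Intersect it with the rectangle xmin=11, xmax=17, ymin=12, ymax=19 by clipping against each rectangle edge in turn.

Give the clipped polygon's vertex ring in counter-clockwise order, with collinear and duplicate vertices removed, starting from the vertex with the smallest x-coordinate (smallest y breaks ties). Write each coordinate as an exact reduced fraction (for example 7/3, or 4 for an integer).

1. After x ≥ 11: [(11,24/11) (14,3) (18,10) (11,166/11)]
2. After x ≤ 17: [(11,24/11) (14,3) (17,33/4) (17,118/11) (11,166/11)]
3. After y ≥ 12: [(11,12) (61/4,12) (11,166/11)]
4. After y ≤ 19: [(11,12) (61/4,12) (11,166/11)]
5. Canonical ring: [(11,12) (61/4,12) (11,166/11)]

Clipped polygon: [(11,12) (61/4,12) (11,166/11)]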